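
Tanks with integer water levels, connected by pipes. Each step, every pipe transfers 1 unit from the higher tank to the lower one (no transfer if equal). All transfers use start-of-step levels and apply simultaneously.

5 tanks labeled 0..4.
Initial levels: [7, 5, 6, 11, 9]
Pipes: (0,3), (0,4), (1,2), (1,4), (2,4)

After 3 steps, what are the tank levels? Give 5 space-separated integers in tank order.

Step 1: flows [3->0,4->0,2->1,4->1,4->2] -> levels [9 7 6 10 6]
Step 2: flows [3->0,0->4,1->2,1->4,2=4] -> levels [9 5 7 9 8]
Step 3: flows [0=3,0->4,2->1,4->1,4->2] -> levels [8 7 7 9 7]

Answer: 8 7 7 9 7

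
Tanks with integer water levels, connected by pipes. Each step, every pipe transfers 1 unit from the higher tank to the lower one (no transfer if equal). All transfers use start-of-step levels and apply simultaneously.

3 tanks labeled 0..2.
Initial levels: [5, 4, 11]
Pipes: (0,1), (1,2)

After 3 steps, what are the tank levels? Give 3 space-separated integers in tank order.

Step 1: flows [0->1,2->1] -> levels [4 6 10]
Step 2: flows [1->0,2->1] -> levels [5 6 9]
Step 3: flows [1->0,2->1] -> levels [6 6 8]

Answer: 6 6 8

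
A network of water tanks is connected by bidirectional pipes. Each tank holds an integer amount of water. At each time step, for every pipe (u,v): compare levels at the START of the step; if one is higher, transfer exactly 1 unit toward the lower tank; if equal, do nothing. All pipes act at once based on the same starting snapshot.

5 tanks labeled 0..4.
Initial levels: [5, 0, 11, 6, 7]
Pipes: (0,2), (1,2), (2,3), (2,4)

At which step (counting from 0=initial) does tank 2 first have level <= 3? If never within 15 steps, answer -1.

Step 1: flows [2->0,2->1,2->3,2->4] -> levels [6 1 7 7 8]
Step 2: flows [2->0,2->1,2=3,4->2] -> levels [7 2 6 7 7]
Step 3: flows [0->2,2->1,3->2,4->2] -> levels [6 3 8 6 6]
Step 4: flows [2->0,2->1,2->3,2->4] -> levels [7 4 4 7 7]
Step 5: flows [0->2,1=2,3->2,4->2] -> levels [6 4 7 6 6]
Step 6: flows [2->0,2->1,2->3,2->4] -> levels [7 5 3 7 7]
Tank 2 first reaches <=3 at step 6

Answer: 6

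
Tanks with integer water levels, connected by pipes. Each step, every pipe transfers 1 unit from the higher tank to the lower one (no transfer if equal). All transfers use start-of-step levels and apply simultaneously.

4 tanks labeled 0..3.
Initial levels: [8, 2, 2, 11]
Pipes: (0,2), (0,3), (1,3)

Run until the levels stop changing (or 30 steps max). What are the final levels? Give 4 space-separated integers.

Step 1: flows [0->2,3->0,3->1] -> levels [8 3 3 9]
Step 2: flows [0->2,3->0,3->1] -> levels [8 4 4 7]
Step 3: flows [0->2,0->3,3->1] -> levels [6 5 5 7]
Step 4: flows [0->2,3->0,3->1] -> levels [6 6 6 5]
Step 5: flows [0=2,0->3,1->3] -> levels [5 5 6 7]
Step 6: flows [2->0,3->0,3->1] -> levels [7 6 5 5]
Step 7: flows [0->2,0->3,1->3] -> levels [5 5 6 7]
  -> period-2 cycle: step 7 state = step 5 state; never stabilizes
  -> state at step 30: (30-5) mod 2 = 1, same as step 6 -> [7 6 5 5]

Answer: 7 6 5 5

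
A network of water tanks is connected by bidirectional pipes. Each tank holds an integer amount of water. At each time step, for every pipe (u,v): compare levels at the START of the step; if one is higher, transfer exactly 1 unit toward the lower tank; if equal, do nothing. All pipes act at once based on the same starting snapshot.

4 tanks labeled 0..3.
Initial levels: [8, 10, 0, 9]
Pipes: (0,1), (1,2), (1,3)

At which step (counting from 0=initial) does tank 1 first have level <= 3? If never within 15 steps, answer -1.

Step 1: flows [1->0,1->2,1->3] -> levels [9 7 1 10]
Step 2: flows [0->1,1->2,3->1] -> levels [8 8 2 9]
Step 3: flows [0=1,1->2,3->1] -> levels [8 8 3 8]
Step 4: flows [0=1,1->2,1=3] -> levels [8 7 4 8]
Step 5: flows [0->1,1->2,3->1] -> levels [7 8 5 7]
Step 6: flows [1->0,1->2,1->3] -> levels [8 5 6 8]
Step 7: flows [0->1,2->1,3->1] -> levels [7 8 5 7]
  -> period-2 cycle (repeats step 5); tank 1 never drops to <=3
Tank 1 never reaches <=3 within 15 steps

Answer: -1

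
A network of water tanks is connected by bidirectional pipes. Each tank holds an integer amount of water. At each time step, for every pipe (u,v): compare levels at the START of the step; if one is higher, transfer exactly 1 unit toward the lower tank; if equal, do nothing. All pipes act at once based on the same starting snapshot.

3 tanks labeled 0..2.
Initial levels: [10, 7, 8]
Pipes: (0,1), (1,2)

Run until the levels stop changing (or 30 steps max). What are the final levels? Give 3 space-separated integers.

Answer: 9 7 9

Derivation:
Step 1: flows [0->1,2->1] -> levels [9 9 7]
Step 2: flows [0=1,1->2] -> levels [9 8 8]
Step 3: flows [0->1,1=2] -> levels [8 9 8]
Step 4: flows [1->0,1->2] -> levels [9 7 9]
Step 5: flows [0->1,2->1] -> levels [8 9 8]
  -> period-2 cycle: step 5 state = step 3 state; never stabilizes
  -> state at step 30: (30-3) mod 2 = 1, same as step 4 -> [9 7 9]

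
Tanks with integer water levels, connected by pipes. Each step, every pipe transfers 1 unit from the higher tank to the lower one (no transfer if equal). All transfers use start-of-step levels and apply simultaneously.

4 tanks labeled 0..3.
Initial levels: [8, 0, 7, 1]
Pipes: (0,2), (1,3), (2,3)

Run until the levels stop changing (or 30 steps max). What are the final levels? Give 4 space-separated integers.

Step 1: flows [0->2,3->1,2->3] -> levels [7 1 7 1]
Step 2: flows [0=2,1=3,2->3] -> levels [7 1 6 2]
Step 3: flows [0->2,3->1,2->3] -> levels [6 2 6 2]
Step 4: flows [0=2,1=3,2->3] -> levels [6 2 5 3]
Step 5: flows [0->2,3->1,2->3] -> levels [5 3 5 3]
Step 6: flows [0=2,1=3,2->3] -> levels [5 3 4 4]
Step 7: flows [0->2,3->1,2=3] -> levels [4 4 5 3]
Step 8: flows [2->0,1->3,2->3] -> levels [5 3 3 5]
Step 9: flows [0->2,3->1,3->2] -> levels [4 4 5 3]
  -> period-2 cycle: step 9 state = step 7 state; never stabilizes
  -> state at step 30: (30-7) mod 2 = 1, same as step 8 -> [5 3 3 5]

Answer: 5 3 3 5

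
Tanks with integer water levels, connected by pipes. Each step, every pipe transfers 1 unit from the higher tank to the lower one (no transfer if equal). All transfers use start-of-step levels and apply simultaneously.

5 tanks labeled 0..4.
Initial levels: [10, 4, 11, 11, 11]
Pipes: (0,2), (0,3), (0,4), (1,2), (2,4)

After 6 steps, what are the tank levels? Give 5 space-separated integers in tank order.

Answer: 8 8 11 11 9

Derivation:
Step 1: flows [2->0,3->0,4->0,2->1,2=4] -> levels [13 5 9 10 10]
Step 2: flows [0->2,0->3,0->4,2->1,4->2] -> levels [10 6 10 11 10]
Step 3: flows [0=2,3->0,0=4,2->1,2=4] -> levels [11 7 9 10 10]
Step 4: flows [0->2,0->3,0->4,2->1,4->2] -> levels [8 8 10 11 10]
Step 5: flows [2->0,3->0,4->0,2->1,2=4] -> levels [11 9 8 10 9]
Step 6: flows [0->2,0->3,0->4,1->2,4->2] -> levels [8 8 11 11 9]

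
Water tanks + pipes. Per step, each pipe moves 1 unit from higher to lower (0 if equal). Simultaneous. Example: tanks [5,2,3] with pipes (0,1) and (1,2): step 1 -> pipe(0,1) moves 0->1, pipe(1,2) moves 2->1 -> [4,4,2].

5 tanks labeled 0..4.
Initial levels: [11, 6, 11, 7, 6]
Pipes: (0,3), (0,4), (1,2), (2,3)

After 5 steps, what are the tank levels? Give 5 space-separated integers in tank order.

Step 1: flows [0->3,0->4,2->1,2->3] -> levels [9 7 9 9 7]
Step 2: flows [0=3,0->4,2->1,2=3] -> levels [8 8 8 9 8]
Step 3: flows [3->0,0=4,1=2,3->2] -> levels [9 8 9 7 8]
Step 4: flows [0->3,0->4,2->1,2->3] -> levels [7 9 7 9 9]
Step 5: flows [3->0,4->0,1->2,3->2] -> levels [9 8 9 7 8]

Answer: 9 8 9 7 8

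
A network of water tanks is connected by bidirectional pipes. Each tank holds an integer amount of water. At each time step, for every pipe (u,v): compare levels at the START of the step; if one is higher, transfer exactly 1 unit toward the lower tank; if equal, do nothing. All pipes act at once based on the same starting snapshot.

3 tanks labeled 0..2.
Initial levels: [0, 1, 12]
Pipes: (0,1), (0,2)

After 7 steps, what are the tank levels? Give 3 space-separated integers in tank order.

Answer: 4 4 5

Derivation:
Step 1: flows [1->0,2->0] -> levels [2 0 11]
Step 2: flows [0->1,2->0] -> levels [2 1 10]
Step 3: flows [0->1,2->0] -> levels [2 2 9]
Step 4: flows [0=1,2->0] -> levels [3 2 8]
Step 5: flows [0->1,2->0] -> levels [3 3 7]
Step 6: flows [0=1,2->0] -> levels [4 3 6]
Step 7: flows [0->1,2->0] -> levels [4 4 5]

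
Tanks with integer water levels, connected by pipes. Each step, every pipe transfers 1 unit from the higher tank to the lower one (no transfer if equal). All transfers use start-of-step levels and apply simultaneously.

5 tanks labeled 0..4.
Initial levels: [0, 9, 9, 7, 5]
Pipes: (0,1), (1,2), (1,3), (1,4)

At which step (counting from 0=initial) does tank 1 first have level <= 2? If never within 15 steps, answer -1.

Step 1: flows [1->0,1=2,1->3,1->4] -> levels [1 6 9 8 6]
Step 2: flows [1->0,2->1,3->1,1=4] -> levels [2 7 8 7 6]
Step 3: flows [1->0,2->1,1=3,1->4] -> levels [3 6 7 7 7]
Step 4: flows [1->0,2->1,3->1,4->1] -> levels [4 8 6 6 6]
Step 5: flows [1->0,1->2,1->3,1->4] -> levels [5 4 7 7 7]
Step 6: flows [0->1,2->1,3->1,4->1] -> levels [4 8 6 6 6]
  -> period-2 cycle (repeats step 4); tank 1 never drops to <=2
Tank 1 never reaches <=2 within 15 steps

Answer: -1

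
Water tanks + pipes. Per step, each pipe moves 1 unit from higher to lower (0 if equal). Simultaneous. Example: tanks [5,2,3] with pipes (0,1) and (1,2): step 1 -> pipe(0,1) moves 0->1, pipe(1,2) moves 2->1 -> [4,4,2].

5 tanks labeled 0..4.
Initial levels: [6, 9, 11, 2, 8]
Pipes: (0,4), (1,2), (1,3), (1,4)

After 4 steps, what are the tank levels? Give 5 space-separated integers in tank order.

Step 1: flows [4->0,2->1,1->3,1->4] -> levels [7 8 10 3 8]
Step 2: flows [4->0,2->1,1->3,1=4] -> levels [8 8 9 4 7]
Step 3: flows [0->4,2->1,1->3,1->4] -> levels [7 7 8 5 9]
Step 4: flows [4->0,2->1,1->3,4->1] -> levels [8 8 7 6 7]

Answer: 8 8 7 6 7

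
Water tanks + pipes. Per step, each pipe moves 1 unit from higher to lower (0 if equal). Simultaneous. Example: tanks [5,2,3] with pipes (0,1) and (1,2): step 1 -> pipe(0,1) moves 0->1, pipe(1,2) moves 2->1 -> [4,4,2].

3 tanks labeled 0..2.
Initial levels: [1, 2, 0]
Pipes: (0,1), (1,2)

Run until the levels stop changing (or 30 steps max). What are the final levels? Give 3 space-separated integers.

Step 1: flows [1->0,1->2] -> levels [2 0 1]
Step 2: flows [0->1,2->1] -> levels [1 2 0]
  -> period-2 cycle: step 2 state = step 0 state; never stabilizes
  -> state at step 30: (30-0) mod 2 = 0, same as step 0 -> [1 2 0]

Answer: 1 2 0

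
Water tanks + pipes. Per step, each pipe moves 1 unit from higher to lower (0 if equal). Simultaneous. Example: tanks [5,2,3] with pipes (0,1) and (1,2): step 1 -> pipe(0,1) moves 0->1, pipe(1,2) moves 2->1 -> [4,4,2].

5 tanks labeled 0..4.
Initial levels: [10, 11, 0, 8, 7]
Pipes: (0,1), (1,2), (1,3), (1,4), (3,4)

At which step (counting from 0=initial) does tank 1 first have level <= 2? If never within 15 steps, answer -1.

Answer: -1

Derivation:
Step 1: flows [1->0,1->2,1->3,1->4,3->4] -> levels [11 7 1 8 9]
Step 2: flows [0->1,1->2,3->1,4->1,4->3] -> levels [10 9 2 8 7]
Step 3: flows [0->1,1->2,1->3,1->4,3->4] -> levels [9 7 3 8 9]
Step 4: flows [0->1,1->2,3->1,4->1,4->3] -> levels [8 9 4 8 7]
Step 5: flows [1->0,1->2,1->3,1->4,3->4] -> levels [9 5 5 8 9]
Step 6: flows [0->1,1=2,3->1,4->1,4->3] -> levels [8 8 5 8 7]
Step 7: flows [0=1,1->2,1=3,1->4,3->4] -> levels [8 6 6 7 9]
Step 8: flows [0->1,1=2,3->1,4->1,4->3] -> levels [7 9 6 7 7]
Step 9: flows [1->0,1->2,1->3,1->4,3=4] -> levels [8 5 7 8 8]
Step 10: flows [0->1,2->1,3->1,4->1,3=4] -> levels [7 9 6 7 7]
  -> period-2 cycle (repeats step 8); tank 1 never drops to <=2
Tank 1 never reaches <=2 within 15 steps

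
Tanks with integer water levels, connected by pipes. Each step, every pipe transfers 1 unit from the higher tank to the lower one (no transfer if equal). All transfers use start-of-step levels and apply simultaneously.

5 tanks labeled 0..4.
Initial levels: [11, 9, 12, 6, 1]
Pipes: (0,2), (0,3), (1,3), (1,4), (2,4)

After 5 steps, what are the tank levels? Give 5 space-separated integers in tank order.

Answer: 9 8 7 7 8

Derivation:
Step 1: flows [2->0,0->3,1->3,1->4,2->4] -> levels [11 7 10 8 3]
Step 2: flows [0->2,0->3,3->1,1->4,2->4] -> levels [9 7 10 8 5]
Step 3: flows [2->0,0->3,3->1,1->4,2->4] -> levels [9 7 8 8 7]
Step 4: flows [0->2,0->3,3->1,1=4,2->4] -> levels [7 8 8 8 8]
Step 5: flows [2->0,3->0,1=3,1=4,2=4] -> levels [9 8 7 7 8]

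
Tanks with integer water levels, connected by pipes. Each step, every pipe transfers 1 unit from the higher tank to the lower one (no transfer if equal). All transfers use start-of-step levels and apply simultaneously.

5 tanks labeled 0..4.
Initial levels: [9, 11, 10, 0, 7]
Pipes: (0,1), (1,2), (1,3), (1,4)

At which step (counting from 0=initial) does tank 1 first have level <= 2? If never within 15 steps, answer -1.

Step 1: flows [1->0,1->2,1->3,1->4] -> levels [10 7 11 1 8]
Step 2: flows [0->1,2->1,1->3,4->1] -> levels [9 9 10 2 7]
Step 3: flows [0=1,2->1,1->3,1->4] -> levels [9 8 9 3 8]
Step 4: flows [0->1,2->1,1->3,1=4] -> levels [8 9 8 4 8]
Step 5: flows [1->0,1->2,1->3,1->4] -> levels [9 5 9 5 9]
Step 6: flows [0->1,2->1,1=3,4->1] -> levels [8 8 8 5 8]
Step 7: flows [0=1,1=2,1->3,1=4] -> levels [8 7 8 6 8]
Step 8: flows [0->1,2->1,1->3,4->1] -> levels [7 9 7 7 7]
Step 9: flows [1->0,1->2,1->3,1->4] -> levels [8 5 8 8 8]
Step 10: flows [0->1,2->1,3->1,4->1] -> levels [7 9 7 7 7]
  -> period-2 cycle (repeats step 8); tank 1 never drops to <=2
Tank 1 never reaches <=2 within 15 steps

Answer: -1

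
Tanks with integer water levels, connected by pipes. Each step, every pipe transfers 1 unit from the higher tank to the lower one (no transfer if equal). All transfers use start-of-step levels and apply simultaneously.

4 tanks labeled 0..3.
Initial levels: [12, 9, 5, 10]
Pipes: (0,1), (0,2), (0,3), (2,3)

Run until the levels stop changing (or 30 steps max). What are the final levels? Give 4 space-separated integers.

Answer: 10 9 9 8

Derivation:
Step 1: flows [0->1,0->2,0->3,3->2] -> levels [9 10 7 10]
Step 2: flows [1->0,0->2,3->0,3->2] -> levels [10 9 9 8]
Step 3: flows [0->1,0->2,0->3,2->3] -> levels [7 10 9 10]
Step 4: flows [1->0,2->0,3->0,3->2] -> levels [10 9 9 8]
  -> period-2 cycle: step 4 state = step 2 state; never stabilizes
  -> state at step 30: (30-2) mod 2 = 0, same as step 2 -> [10 9 9 8]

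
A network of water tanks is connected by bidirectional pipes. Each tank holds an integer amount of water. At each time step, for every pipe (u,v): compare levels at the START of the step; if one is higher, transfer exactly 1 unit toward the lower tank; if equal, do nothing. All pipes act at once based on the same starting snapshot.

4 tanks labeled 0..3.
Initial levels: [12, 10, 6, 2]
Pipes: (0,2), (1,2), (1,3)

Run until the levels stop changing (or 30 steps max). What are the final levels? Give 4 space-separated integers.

Answer: 8 8 7 7

Derivation:
Step 1: flows [0->2,1->2,1->3] -> levels [11 8 8 3]
Step 2: flows [0->2,1=2,1->3] -> levels [10 7 9 4]
Step 3: flows [0->2,2->1,1->3] -> levels [9 7 9 5]
Step 4: flows [0=2,2->1,1->3] -> levels [9 7 8 6]
Step 5: flows [0->2,2->1,1->3] -> levels [8 7 8 7]
Step 6: flows [0=2,2->1,1=3] -> levels [8 8 7 7]
Step 7: flows [0->2,1->2,1->3] -> levels [7 6 9 8]
Step 8: flows [2->0,2->1,3->1] -> levels [8 8 7 7]
  -> period-2 cycle: step 8 state = step 6 state; never stabilizes
  -> state at step 30: (30-6) mod 2 = 0, same as step 6 -> [8 8 7 7]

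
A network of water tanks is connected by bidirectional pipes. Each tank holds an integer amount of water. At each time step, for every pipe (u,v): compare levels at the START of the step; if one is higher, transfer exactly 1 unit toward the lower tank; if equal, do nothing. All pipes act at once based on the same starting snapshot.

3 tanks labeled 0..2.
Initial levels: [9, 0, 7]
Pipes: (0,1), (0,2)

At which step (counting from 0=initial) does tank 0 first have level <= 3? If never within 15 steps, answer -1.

Step 1: flows [0->1,0->2] -> levels [7 1 8]
Step 2: flows [0->1,2->0] -> levels [7 2 7]
Step 3: flows [0->1,0=2] -> levels [6 3 7]
Step 4: flows [0->1,2->0] -> levels [6 4 6]
Step 5: flows [0->1,0=2] -> levels [5 5 6]
Step 6: flows [0=1,2->0] -> levels [6 5 5]
Step 7: flows [0->1,0->2] -> levels [4 6 6]
Step 8: flows [1->0,2->0] -> levels [6 5 5]
  -> period-2 cycle (repeats step 6); tank 0 never drops to <=3
Tank 0 never reaches <=3 within 15 steps

Answer: -1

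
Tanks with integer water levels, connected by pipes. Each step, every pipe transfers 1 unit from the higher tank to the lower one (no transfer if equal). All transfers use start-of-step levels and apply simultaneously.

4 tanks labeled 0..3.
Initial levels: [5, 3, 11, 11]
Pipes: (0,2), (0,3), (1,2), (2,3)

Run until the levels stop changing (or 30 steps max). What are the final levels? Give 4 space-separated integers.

Step 1: flows [2->0,3->0,2->1,2=3] -> levels [7 4 9 10]
Step 2: flows [2->0,3->0,2->1,3->2] -> levels [9 5 8 8]
Step 3: flows [0->2,0->3,2->1,2=3] -> levels [7 6 8 9]
Step 4: flows [2->0,3->0,2->1,3->2] -> levels [9 7 7 7]
Step 5: flows [0->2,0->3,1=2,2=3] -> levels [7 7 8 8]
Step 6: flows [2->0,3->0,2->1,2=3] -> levels [9 8 6 7]
Step 7: flows [0->2,0->3,1->2,3->2] -> levels [7 7 9 7]
Step 8: flows [2->0,0=3,2->1,2->3] -> levels [8 8 6 8]
Step 9: flows [0->2,0=3,1->2,3->2] -> levels [7 7 9 7]
  -> period-2 cycle: step 9 state = step 7 state; never stabilizes
  -> state at step 30: (30-7) mod 2 = 1, same as step 8 -> [8 8 6 8]

Answer: 8 8 6 8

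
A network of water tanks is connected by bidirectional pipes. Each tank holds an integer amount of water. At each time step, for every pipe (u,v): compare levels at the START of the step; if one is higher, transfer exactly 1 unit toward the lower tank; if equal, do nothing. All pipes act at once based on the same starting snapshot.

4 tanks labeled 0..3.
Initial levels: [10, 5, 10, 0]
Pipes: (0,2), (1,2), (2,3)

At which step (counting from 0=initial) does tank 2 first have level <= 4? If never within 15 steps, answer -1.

Answer: 7

Derivation:
Step 1: flows [0=2,2->1,2->3] -> levels [10 6 8 1]
Step 2: flows [0->2,2->1,2->3] -> levels [9 7 7 2]
Step 3: flows [0->2,1=2,2->3] -> levels [8 7 7 3]
Step 4: flows [0->2,1=2,2->3] -> levels [7 7 7 4]
Step 5: flows [0=2,1=2,2->3] -> levels [7 7 6 5]
Step 6: flows [0->2,1->2,2->3] -> levels [6 6 7 6]
Step 7: flows [2->0,2->1,2->3] -> levels [7 7 4 7]
Tank 2 first reaches <=4 at step 7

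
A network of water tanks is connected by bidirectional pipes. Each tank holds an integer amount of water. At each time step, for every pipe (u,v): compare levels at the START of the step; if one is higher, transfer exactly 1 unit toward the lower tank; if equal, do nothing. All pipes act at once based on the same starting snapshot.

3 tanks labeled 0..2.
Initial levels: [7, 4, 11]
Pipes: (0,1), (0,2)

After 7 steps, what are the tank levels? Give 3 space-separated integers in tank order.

Step 1: flows [0->1,2->0] -> levels [7 5 10]
Step 2: flows [0->1,2->0] -> levels [7 6 9]
Step 3: flows [0->1,2->0] -> levels [7 7 8]
Step 4: flows [0=1,2->0] -> levels [8 7 7]
Step 5: flows [0->1,0->2] -> levels [6 8 8]
Step 6: flows [1->0,2->0] -> levels [8 7 7]
  -> period-2 cycle: step 6 state = step 4 state
  -> state at step 7: (7-4) mod 2 = 1, same as step 5 -> [6 8 8]

Answer: 6 8 8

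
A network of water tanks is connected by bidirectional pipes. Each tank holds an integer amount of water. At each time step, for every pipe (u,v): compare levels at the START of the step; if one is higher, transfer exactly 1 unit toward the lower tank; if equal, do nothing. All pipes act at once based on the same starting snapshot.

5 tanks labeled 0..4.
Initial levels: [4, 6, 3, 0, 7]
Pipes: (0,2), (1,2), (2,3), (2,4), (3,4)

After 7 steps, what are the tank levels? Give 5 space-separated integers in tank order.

Answer: 3 4 7 3 3

Derivation:
Step 1: flows [0->2,1->2,2->3,4->2,4->3] -> levels [3 5 5 2 5]
Step 2: flows [2->0,1=2,2->3,2=4,4->3] -> levels [4 5 3 4 4]
Step 3: flows [0->2,1->2,3->2,4->2,3=4] -> levels [3 4 7 3 3]
Step 4: flows [2->0,2->1,2->3,2->4,3=4] -> levels [4 5 3 4 4]
  -> period-2 cycle: step 4 state = step 2 state
  -> state at step 7: (7-2) mod 2 = 1, same as step 3 -> [3 4 7 3 3]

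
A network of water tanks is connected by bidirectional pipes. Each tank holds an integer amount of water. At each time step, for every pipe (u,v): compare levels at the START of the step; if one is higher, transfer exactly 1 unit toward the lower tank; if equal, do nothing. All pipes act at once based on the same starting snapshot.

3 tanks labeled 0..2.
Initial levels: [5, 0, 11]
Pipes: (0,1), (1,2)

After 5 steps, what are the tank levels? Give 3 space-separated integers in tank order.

Answer: 5 5 6

Derivation:
Step 1: flows [0->1,2->1] -> levels [4 2 10]
Step 2: flows [0->1,2->1] -> levels [3 4 9]
Step 3: flows [1->0,2->1] -> levels [4 4 8]
Step 4: flows [0=1,2->1] -> levels [4 5 7]
Step 5: flows [1->0,2->1] -> levels [5 5 6]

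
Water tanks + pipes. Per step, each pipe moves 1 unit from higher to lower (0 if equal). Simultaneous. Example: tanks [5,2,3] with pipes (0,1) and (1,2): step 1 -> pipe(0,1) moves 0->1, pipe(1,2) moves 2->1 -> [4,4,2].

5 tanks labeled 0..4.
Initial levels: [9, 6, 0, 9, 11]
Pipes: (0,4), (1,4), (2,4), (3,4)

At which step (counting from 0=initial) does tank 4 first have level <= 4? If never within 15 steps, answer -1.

Answer: -1

Derivation:
Step 1: flows [4->0,4->1,4->2,4->3] -> levels [10 7 1 10 7]
Step 2: flows [0->4,1=4,4->2,3->4] -> levels [9 7 2 9 8]
Step 3: flows [0->4,4->1,4->2,3->4] -> levels [8 8 3 8 8]
Step 4: flows [0=4,1=4,4->2,3=4] -> levels [8 8 4 8 7]
Step 5: flows [0->4,1->4,4->2,3->4] -> levels [7 7 5 7 9]
Step 6: flows [4->0,4->1,4->2,4->3] -> levels [8 8 6 8 5]
Step 7: flows [0->4,1->4,2->4,3->4] -> levels [7 7 5 7 9]
  -> period-2 cycle (repeats step 5); tank 4 never drops to <=4
Tank 4 never reaches <=4 within 15 steps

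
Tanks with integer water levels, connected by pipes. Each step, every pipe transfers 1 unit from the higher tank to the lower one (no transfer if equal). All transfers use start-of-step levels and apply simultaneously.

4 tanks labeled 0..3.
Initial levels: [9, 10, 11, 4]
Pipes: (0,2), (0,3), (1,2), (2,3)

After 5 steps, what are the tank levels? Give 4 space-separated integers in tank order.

Step 1: flows [2->0,0->3,2->1,2->3] -> levels [9 11 8 6]
Step 2: flows [0->2,0->3,1->2,2->3] -> levels [7 10 9 8]
Step 3: flows [2->0,3->0,1->2,2->3] -> levels [9 9 8 8]
Step 4: flows [0->2,0->3,1->2,2=3] -> levels [7 8 10 9]
Step 5: flows [2->0,3->0,2->1,2->3] -> levels [9 9 7 9]

Answer: 9 9 7 9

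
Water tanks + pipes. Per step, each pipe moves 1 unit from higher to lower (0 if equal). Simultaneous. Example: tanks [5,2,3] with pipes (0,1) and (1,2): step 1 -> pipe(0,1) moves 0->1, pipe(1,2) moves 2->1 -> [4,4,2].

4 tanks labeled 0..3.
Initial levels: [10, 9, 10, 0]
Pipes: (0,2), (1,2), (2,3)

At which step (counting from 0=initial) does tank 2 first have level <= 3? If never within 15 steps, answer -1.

Answer: -1

Derivation:
Step 1: flows [0=2,2->1,2->3] -> levels [10 10 8 1]
Step 2: flows [0->2,1->2,2->3] -> levels [9 9 9 2]
Step 3: flows [0=2,1=2,2->3] -> levels [9 9 8 3]
Step 4: flows [0->2,1->2,2->3] -> levels [8 8 9 4]
Step 5: flows [2->0,2->1,2->3] -> levels [9 9 6 5]
Step 6: flows [0->2,1->2,2->3] -> levels [8 8 7 6]
Step 7: flows [0->2,1->2,2->3] -> levels [7 7 8 7]
Step 8: flows [2->0,2->1,2->3] -> levels [8 8 5 8]
Step 9: flows [0->2,1->2,3->2] -> levels [7 7 8 7]
  -> period-2 cycle (repeats step 7); tank 2 never drops to <=3
Tank 2 never reaches <=3 within 15 steps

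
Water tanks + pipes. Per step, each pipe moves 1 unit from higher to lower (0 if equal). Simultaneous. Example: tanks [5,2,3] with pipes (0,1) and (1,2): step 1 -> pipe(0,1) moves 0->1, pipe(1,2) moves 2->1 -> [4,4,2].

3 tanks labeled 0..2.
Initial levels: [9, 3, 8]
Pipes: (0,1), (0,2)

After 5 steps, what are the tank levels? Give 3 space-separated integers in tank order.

Step 1: flows [0->1,0->2] -> levels [7 4 9]
Step 2: flows [0->1,2->0] -> levels [7 5 8]
Step 3: flows [0->1,2->0] -> levels [7 6 7]
Step 4: flows [0->1,0=2] -> levels [6 7 7]
Step 5: flows [1->0,2->0] -> levels [8 6 6]

Answer: 8 6 6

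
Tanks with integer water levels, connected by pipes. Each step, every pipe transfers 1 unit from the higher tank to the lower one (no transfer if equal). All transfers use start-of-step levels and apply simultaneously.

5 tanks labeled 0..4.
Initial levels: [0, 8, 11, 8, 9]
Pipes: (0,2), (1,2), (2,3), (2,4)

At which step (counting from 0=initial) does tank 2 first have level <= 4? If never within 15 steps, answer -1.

Answer: -1

Derivation:
Step 1: flows [2->0,2->1,2->3,2->4] -> levels [1 9 7 9 10]
Step 2: flows [2->0,1->2,3->2,4->2] -> levels [2 8 9 8 9]
Step 3: flows [2->0,2->1,2->3,2=4] -> levels [3 9 6 9 9]
Step 4: flows [2->0,1->2,3->2,4->2] -> levels [4 8 8 8 8]
Step 5: flows [2->0,1=2,2=3,2=4] -> levels [5 8 7 8 8]
Step 6: flows [2->0,1->2,3->2,4->2] -> levels [6 7 9 7 7]
Step 7: flows [2->0,2->1,2->3,2->4] -> levels [7 8 5 8 8]
Step 8: flows [0->2,1->2,3->2,4->2] -> levels [6 7 9 7 7]
  -> period-2 cycle (repeats step 6); tank 2 never drops to <=4
Tank 2 never reaches <=4 within 15 steps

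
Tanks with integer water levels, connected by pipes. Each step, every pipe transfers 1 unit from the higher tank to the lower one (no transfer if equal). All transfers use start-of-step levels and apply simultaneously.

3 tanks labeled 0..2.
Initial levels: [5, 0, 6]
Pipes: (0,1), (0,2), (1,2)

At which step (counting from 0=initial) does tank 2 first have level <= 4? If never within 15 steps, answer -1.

Step 1: flows [0->1,2->0,2->1] -> levels [5 2 4]
Tank 2 first reaches <=4 at step 1

Answer: 1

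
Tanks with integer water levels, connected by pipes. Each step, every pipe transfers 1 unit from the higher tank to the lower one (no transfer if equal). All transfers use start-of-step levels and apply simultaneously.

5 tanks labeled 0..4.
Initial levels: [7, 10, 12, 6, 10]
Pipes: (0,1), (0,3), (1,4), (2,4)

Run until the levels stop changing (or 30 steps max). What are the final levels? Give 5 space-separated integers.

Step 1: flows [1->0,0->3,1=4,2->4] -> levels [7 9 11 7 11]
Step 2: flows [1->0,0=3,4->1,2=4] -> levels [8 9 11 7 10]
Step 3: flows [1->0,0->3,4->1,2->4] -> levels [8 9 10 8 10]
Step 4: flows [1->0,0=3,4->1,2=4] -> levels [9 9 10 8 9]
Step 5: flows [0=1,0->3,1=4,2->4] -> levels [8 9 9 9 10]
Step 6: flows [1->0,3->0,4->1,4->2] -> levels [10 9 10 8 8]
Step 7: flows [0->1,0->3,1->4,2->4] -> levels [8 9 9 9 10]
  -> period-2 cycle: step 7 state = step 5 state; never stabilizes
  -> state at step 30: (30-5) mod 2 = 1, same as step 6 -> [10 9 10 8 8]

Answer: 10 9 10 8 8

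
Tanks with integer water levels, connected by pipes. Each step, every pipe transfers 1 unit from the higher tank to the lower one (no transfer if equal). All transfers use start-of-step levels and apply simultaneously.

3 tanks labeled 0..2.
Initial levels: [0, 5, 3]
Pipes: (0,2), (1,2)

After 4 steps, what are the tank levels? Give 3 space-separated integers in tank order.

Answer: 2 2 4

Derivation:
Step 1: flows [2->0,1->2] -> levels [1 4 3]
Step 2: flows [2->0,1->2] -> levels [2 3 3]
Step 3: flows [2->0,1=2] -> levels [3 3 2]
Step 4: flows [0->2,1->2] -> levels [2 2 4]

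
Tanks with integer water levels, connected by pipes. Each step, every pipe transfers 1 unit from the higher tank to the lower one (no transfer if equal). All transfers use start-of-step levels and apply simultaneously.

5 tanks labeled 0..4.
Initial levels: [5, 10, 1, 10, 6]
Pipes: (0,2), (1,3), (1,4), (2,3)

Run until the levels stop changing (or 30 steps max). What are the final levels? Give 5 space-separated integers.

Answer: 6 6 5 7 8

Derivation:
Step 1: flows [0->2,1=3,1->4,3->2] -> levels [4 9 3 9 7]
Step 2: flows [0->2,1=3,1->4,3->2] -> levels [3 8 5 8 8]
Step 3: flows [2->0,1=3,1=4,3->2] -> levels [4 8 5 7 8]
Step 4: flows [2->0,1->3,1=4,3->2] -> levels [5 7 5 7 8]
Step 5: flows [0=2,1=3,4->1,3->2] -> levels [5 8 6 6 7]
Step 6: flows [2->0,1->3,1->4,2=3] -> levels [6 6 5 7 8]
Step 7: flows [0->2,3->1,4->1,3->2] -> levels [5 8 7 5 7]
Step 8: flows [2->0,1->3,1->4,2->3] -> levels [6 6 5 7 8]
  -> period-2 cycle: step 8 state = step 6 state; never stabilizes
  -> state at step 30: (30-6) mod 2 = 0, same as step 6 -> [6 6 5 7 8]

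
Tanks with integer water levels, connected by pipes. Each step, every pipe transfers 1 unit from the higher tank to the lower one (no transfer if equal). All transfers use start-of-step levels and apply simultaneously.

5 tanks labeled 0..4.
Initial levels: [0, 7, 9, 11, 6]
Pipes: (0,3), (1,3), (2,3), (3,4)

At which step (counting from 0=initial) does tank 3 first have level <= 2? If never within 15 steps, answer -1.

Step 1: flows [3->0,3->1,3->2,3->4] -> levels [1 8 10 7 7]
Step 2: flows [3->0,1->3,2->3,3=4] -> levels [2 7 9 8 7]
Step 3: flows [3->0,3->1,2->3,3->4] -> levels [3 8 8 6 8]
Step 4: flows [3->0,1->3,2->3,4->3] -> levels [4 7 7 8 7]
Step 5: flows [3->0,3->1,3->2,3->4] -> levels [5 8 8 4 8]
Step 6: flows [0->3,1->3,2->3,4->3] -> levels [4 7 7 8 7]
  -> period-2 cycle (repeats step 4); tank 3 never drops to <=2
Tank 3 never reaches <=2 within 15 steps

Answer: -1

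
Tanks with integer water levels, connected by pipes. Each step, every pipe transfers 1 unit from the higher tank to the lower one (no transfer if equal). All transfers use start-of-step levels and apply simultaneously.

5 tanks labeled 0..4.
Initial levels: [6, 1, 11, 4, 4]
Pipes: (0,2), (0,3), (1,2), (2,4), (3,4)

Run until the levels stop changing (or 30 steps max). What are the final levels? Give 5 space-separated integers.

Answer: 7 5 3 4 7

Derivation:
Step 1: flows [2->0,0->3,2->1,2->4,3=4] -> levels [6 2 8 5 5]
Step 2: flows [2->0,0->3,2->1,2->4,3=4] -> levels [6 3 5 6 6]
Step 3: flows [0->2,0=3,2->1,4->2,3=4] -> levels [5 4 6 6 5]
Step 4: flows [2->0,3->0,2->1,2->4,3->4] -> levels [7 5 3 4 7]
Step 5: flows [0->2,0->3,1->2,4->2,4->3] -> levels [5 4 6 6 5]
  -> period-2 cycle: step 5 state = step 3 state; never stabilizes
  -> state at step 30: (30-3) mod 2 = 1, same as step 4 -> [7 5 3 4 7]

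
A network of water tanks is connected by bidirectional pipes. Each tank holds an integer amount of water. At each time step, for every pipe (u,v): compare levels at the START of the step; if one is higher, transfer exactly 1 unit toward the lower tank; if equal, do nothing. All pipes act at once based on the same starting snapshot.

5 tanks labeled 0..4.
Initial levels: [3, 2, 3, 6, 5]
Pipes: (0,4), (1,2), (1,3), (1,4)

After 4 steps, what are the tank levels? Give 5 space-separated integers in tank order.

Step 1: flows [4->0,2->1,3->1,4->1] -> levels [4 5 2 5 3]
Step 2: flows [0->4,1->2,1=3,1->4] -> levels [3 3 3 5 5]
Step 3: flows [4->0,1=2,3->1,4->1] -> levels [4 5 3 4 3]
Step 4: flows [0->4,1->2,1->3,1->4] -> levels [3 2 4 5 5]

Answer: 3 2 4 5 5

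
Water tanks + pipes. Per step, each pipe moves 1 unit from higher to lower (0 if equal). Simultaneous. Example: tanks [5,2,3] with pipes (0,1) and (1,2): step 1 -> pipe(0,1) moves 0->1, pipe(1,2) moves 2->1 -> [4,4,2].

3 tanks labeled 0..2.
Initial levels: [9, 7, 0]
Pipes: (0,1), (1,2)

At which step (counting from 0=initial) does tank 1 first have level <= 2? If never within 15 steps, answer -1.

Answer: -1

Derivation:
Step 1: flows [0->1,1->2] -> levels [8 7 1]
Step 2: flows [0->1,1->2] -> levels [7 7 2]
Step 3: flows [0=1,1->2] -> levels [7 6 3]
Step 4: flows [0->1,1->2] -> levels [6 6 4]
Step 5: flows [0=1,1->2] -> levels [6 5 5]
Step 6: flows [0->1,1=2] -> levels [5 6 5]
Step 7: flows [1->0,1->2] -> levels [6 4 6]
Step 8: flows [0->1,2->1] -> levels [5 6 5]
  -> period-2 cycle (repeats step 6); tank 1 never drops to <=2
Tank 1 never reaches <=2 within 15 steps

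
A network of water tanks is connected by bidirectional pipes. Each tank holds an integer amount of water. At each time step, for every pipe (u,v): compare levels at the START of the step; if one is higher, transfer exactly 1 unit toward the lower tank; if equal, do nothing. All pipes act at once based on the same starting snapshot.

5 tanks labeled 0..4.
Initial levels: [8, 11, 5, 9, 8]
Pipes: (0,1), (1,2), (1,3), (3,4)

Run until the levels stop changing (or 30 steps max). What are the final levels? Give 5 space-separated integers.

Answer: 8 9 7 8 9

Derivation:
Step 1: flows [1->0,1->2,1->3,3->4] -> levels [9 8 6 9 9]
Step 2: flows [0->1,1->2,3->1,3=4] -> levels [8 9 7 8 9]
Step 3: flows [1->0,1->2,1->3,4->3] -> levels [9 6 8 10 8]
Step 4: flows [0->1,2->1,3->1,3->4] -> levels [8 9 7 8 9]
  -> period-2 cycle: step 4 state = step 2 state; never stabilizes
  -> state at step 30: (30-2) mod 2 = 0, same as step 2 -> [8 9 7 8 9]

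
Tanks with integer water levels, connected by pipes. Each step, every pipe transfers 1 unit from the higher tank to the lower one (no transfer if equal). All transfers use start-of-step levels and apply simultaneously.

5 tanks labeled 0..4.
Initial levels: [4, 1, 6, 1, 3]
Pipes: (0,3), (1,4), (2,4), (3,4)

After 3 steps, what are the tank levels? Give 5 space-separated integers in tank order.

Answer: 2 3 4 4 2

Derivation:
Step 1: flows [0->3,4->1,2->4,4->3] -> levels [3 2 5 3 2]
Step 2: flows [0=3,1=4,2->4,3->4] -> levels [3 2 4 2 4]
Step 3: flows [0->3,4->1,2=4,4->3] -> levels [2 3 4 4 2]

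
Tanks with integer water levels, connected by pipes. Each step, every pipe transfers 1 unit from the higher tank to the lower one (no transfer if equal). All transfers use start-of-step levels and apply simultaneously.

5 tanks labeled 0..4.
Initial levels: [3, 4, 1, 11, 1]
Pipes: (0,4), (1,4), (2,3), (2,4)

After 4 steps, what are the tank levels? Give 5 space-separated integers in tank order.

Answer: 3 3 5 7 2

Derivation:
Step 1: flows [0->4,1->4,3->2,2=4] -> levels [2 3 2 10 3]
Step 2: flows [4->0,1=4,3->2,4->2] -> levels [3 3 4 9 1]
Step 3: flows [0->4,1->4,3->2,2->4] -> levels [2 2 4 8 4]
Step 4: flows [4->0,4->1,3->2,2=4] -> levels [3 3 5 7 2]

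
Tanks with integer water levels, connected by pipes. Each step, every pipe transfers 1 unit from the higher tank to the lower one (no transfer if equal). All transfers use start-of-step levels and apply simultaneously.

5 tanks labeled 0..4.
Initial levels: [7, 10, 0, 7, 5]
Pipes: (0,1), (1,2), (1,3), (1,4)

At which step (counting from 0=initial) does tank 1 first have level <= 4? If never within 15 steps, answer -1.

Answer: 5

Derivation:
Step 1: flows [1->0,1->2,1->3,1->4] -> levels [8 6 1 8 6]
Step 2: flows [0->1,1->2,3->1,1=4] -> levels [7 7 2 7 6]
Step 3: flows [0=1,1->2,1=3,1->4] -> levels [7 5 3 7 7]
Step 4: flows [0->1,1->2,3->1,4->1] -> levels [6 7 4 6 6]
Step 5: flows [1->0,1->2,1->3,1->4] -> levels [7 3 5 7 7]
Tank 1 first reaches <=4 at step 5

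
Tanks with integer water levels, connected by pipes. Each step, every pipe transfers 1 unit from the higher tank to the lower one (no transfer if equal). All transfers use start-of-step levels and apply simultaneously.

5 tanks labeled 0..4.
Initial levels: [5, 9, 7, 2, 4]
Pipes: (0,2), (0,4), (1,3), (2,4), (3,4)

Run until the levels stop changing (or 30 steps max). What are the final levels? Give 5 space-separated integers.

Answer: 5 6 5 7 4

Derivation:
Step 1: flows [2->0,0->4,1->3,2->4,4->3] -> levels [5 8 5 4 5]
Step 2: flows [0=2,0=4,1->3,2=4,4->3] -> levels [5 7 5 6 4]
Step 3: flows [0=2,0->4,1->3,2->4,3->4] -> levels [4 6 4 6 7]
Step 4: flows [0=2,4->0,1=3,4->2,4->3] -> levels [5 6 5 7 4]
Step 5: flows [0=2,0->4,3->1,2->4,3->4] -> levels [4 7 4 5 7]
Step 6: flows [0=2,4->0,1->3,4->2,4->3] -> levels [5 6 5 7 4]
  -> period-2 cycle: step 6 state = step 4 state; never stabilizes
  -> state at step 30: (30-4) mod 2 = 0, same as step 4 -> [5 6 5 7 4]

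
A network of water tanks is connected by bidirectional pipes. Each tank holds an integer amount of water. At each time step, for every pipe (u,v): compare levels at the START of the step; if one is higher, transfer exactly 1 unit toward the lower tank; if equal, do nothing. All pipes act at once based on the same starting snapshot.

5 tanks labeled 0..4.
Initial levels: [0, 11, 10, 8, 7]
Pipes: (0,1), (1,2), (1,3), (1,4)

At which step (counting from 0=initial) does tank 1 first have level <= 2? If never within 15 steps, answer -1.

Step 1: flows [1->0,1->2,1->3,1->4] -> levels [1 7 11 9 8]
Step 2: flows [1->0,2->1,3->1,4->1] -> levels [2 9 10 8 7]
Step 3: flows [1->0,2->1,1->3,1->4] -> levels [3 7 9 9 8]
Step 4: flows [1->0,2->1,3->1,4->1] -> levels [4 9 8 8 7]
Step 5: flows [1->0,1->2,1->3,1->4] -> levels [5 5 9 9 8]
Step 6: flows [0=1,2->1,3->1,4->1] -> levels [5 8 8 8 7]
Step 7: flows [1->0,1=2,1=3,1->4] -> levels [6 6 8 8 8]
Step 8: flows [0=1,2->1,3->1,4->1] -> levels [6 9 7 7 7]
Step 9: flows [1->0,1->2,1->3,1->4] -> levels [7 5 8 8 8]
Step 10: flows [0->1,2->1,3->1,4->1] -> levels [6 9 7 7 7]
  -> period-2 cycle (repeats step 8); tank 1 never drops to <=2
Tank 1 never reaches <=2 within 15 steps

Answer: -1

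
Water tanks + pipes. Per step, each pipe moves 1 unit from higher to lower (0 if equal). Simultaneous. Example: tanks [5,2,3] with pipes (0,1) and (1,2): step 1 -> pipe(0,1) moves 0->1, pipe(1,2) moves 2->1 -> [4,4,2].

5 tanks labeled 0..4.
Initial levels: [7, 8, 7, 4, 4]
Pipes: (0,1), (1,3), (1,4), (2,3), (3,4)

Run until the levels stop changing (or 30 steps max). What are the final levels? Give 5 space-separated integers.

Answer: 6 8 6 4 6

Derivation:
Step 1: flows [1->0,1->3,1->4,2->3,3=4] -> levels [8 5 6 6 5]
Step 2: flows [0->1,3->1,1=4,2=3,3->4] -> levels [7 7 6 4 6]
Step 3: flows [0=1,1->3,1->4,2->3,4->3] -> levels [7 5 5 7 6]
Step 4: flows [0->1,3->1,4->1,3->2,3->4] -> levels [6 8 6 4 6]
Step 5: flows [1->0,1->3,1->4,2->3,4->3] -> levels [7 5 5 7 6]
  -> period-2 cycle: step 5 state = step 3 state; never stabilizes
  -> state at step 30: (30-3) mod 2 = 1, same as step 4 -> [6 8 6 4 6]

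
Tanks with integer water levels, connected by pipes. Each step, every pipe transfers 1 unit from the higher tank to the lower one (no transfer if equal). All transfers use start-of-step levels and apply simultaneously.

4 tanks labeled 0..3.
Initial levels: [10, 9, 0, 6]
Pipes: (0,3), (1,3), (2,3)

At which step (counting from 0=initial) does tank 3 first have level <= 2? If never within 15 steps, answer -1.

Answer: -1

Derivation:
Step 1: flows [0->3,1->3,3->2] -> levels [9 8 1 7]
Step 2: flows [0->3,1->3,3->2] -> levels [8 7 2 8]
Step 3: flows [0=3,3->1,3->2] -> levels [8 8 3 6]
Step 4: flows [0->3,1->3,3->2] -> levels [7 7 4 7]
Step 5: flows [0=3,1=3,3->2] -> levels [7 7 5 6]
Step 6: flows [0->3,1->3,3->2] -> levels [6 6 6 7]
Step 7: flows [3->0,3->1,3->2] -> levels [7 7 7 4]
Step 8: flows [0->3,1->3,2->3] -> levels [6 6 6 7]
  -> period-2 cycle (repeats step 6); tank 3 never drops to <=2
Tank 3 never reaches <=2 within 15 steps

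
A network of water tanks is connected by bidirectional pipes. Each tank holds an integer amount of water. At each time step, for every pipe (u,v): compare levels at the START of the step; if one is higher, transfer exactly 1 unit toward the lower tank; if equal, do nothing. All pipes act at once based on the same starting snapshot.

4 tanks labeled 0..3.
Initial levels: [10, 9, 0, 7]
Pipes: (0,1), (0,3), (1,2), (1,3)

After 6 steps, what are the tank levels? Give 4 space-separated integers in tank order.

Step 1: flows [0->1,0->3,1->2,1->3] -> levels [8 8 1 9]
Step 2: flows [0=1,3->0,1->2,3->1] -> levels [9 8 2 7]
Step 3: flows [0->1,0->3,1->2,1->3] -> levels [7 7 3 9]
Step 4: flows [0=1,3->0,1->2,3->1] -> levels [8 7 4 7]
Step 5: flows [0->1,0->3,1->2,1=3] -> levels [6 7 5 8]
Step 6: flows [1->0,3->0,1->2,3->1] -> levels [8 6 6 6]

Answer: 8 6 6 6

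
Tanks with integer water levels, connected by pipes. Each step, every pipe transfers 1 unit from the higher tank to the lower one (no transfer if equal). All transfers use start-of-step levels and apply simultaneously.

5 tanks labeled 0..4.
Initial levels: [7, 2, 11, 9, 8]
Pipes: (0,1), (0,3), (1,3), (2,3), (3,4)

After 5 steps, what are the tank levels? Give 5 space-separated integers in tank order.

Answer: 8 8 8 5 8

Derivation:
Step 1: flows [0->1,3->0,3->1,2->3,3->4] -> levels [7 4 10 7 9]
Step 2: flows [0->1,0=3,3->1,2->3,4->3] -> levels [6 6 9 8 8]
Step 3: flows [0=1,3->0,3->1,2->3,3=4] -> levels [7 7 8 7 8]
Step 4: flows [0=1,0=3,1=3,2->3,4->3] -> levels [7 7 7 9 7]
Step 5: flows [0=1,3->0,3->1,3->2,3->4] -> levels [8 8 8 5 8]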